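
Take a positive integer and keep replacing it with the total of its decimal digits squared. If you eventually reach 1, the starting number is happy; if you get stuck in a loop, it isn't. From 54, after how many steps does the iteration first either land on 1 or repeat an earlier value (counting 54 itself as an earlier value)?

54 → 5² + 4² = 25 + 16 = 41
41 → 4² + 1² = 16 + 1 = 17
17 → 1² + 7² = 1 + 49 = 50
50 → 5² + 0² = 25 + 0 = 25
25 → 2² + 5² = 4 + 25 = 29
29 → 2² + 9² = 4 + 81 = 85
85 → 8² + 5² = 64 + 25 = 89
89 → 8² + 9² = 64 + 81 = 145
145 → 1² + 4² + 5² = 1 + 16 + 25 = 42
42 → 4² + 2² = 16 + 4 = 20
20 → 2² + 0² = 4 + 0 = 4
4 → 4² = 16
16 → 1² + 6² = 1 + 36 = 37
37 → 3² + 7² = 9 + 49 = 58
58 → 5² + 8² = 25 + 64 = 89  — 89 repeats.
That took 15 steps.

15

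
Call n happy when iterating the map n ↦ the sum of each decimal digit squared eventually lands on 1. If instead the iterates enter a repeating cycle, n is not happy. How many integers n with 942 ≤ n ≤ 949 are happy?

1

942: 942 → 101 → 2 → 4 → 16 → 37 → 58 → 89 → 145 → 42 → 20 → 4  (repeats 4)
943: 943 → 106 → 37 → 58 → 89 → 145 → 42 → 20 → 4 → 16 → 37  (repeats 37)
944: 944 → 113 → 11 → 2 → 4 → 16 → 37 → 58 → 89 → 145 → 42 → 20 → 4  (repeats 4)
945: 945 → 122 → 9 → 81 → 65 → 61 → 37 → 58 → 89 → 145 → 42 → 20 → 4 → 16 → 37  (repeats 37)
946: 946 → 133 → 19 → 82 → 68 → 100 → 1  (reaches 1)
947: 947 → 146 → 53 → 34 → 25 → 29 → 85 → 89 → 145 → 42 → 20 → 4 → 16 → 37 → 58 → 89  (repeats 89)
948: 948 → 161 → 38 → 73 → 58 → 89 → 145 → 42 → 20 → 4 → 16 → 37 → 58  (repeats 58)
949: 949 → 178 → 114 → 18 → 65 → 61 → 37 → 58 → 89 → 145 → 42 → 20 → 4 → 16 → 37  (repeats 37)
happy: 946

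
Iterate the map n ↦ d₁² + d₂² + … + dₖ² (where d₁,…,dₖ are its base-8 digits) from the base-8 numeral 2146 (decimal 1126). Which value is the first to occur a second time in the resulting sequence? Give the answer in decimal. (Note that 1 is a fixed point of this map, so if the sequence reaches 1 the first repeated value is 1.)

25

1126 = (2,1,4,6)_8 → 2² + 1² + 4² + 6² = 4 + 1 + 16 + 36 = 57
57 = (7,1)_8 → 7² + 1² = 49 + 1 = 50
50 = (6,2)_8 → 6² + 2² = 36 + 4 = 40
40 = (5,0)_8 → 5² + 0² = 25 + 0 = 25
25 = (3,1)_8 → 3² + 1² = 9 + 1 = 10
10 = (1,2)_8 → 1² + 2² = 1 + 4 = 5
5 = (5)_8 → 5² = 25  — 25 already appeared earlier.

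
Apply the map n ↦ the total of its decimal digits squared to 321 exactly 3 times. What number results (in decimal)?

50

321 → 3² + 2² + 1² = 9 + 4 + 1 = 14
14 → 1² + 4² = 1 + 16 = 17
17 → 1² + 7² = 1 + 49 = 50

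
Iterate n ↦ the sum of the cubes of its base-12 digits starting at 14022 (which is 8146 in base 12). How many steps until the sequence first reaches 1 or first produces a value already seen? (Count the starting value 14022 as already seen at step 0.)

15

14022 = (8,1,4,6)_12 → 8³ + 1³ + 4³ + 6³ = 512 + 1 + 64 + 216 = 793
793 = (5,6,1)_12 → 5³ + 6³ + 1³ = 125 + 216 + 1 = 342
342 = (2,4,6)_12 → 2³ + 4³ + 6³ = 8 + 64 + 216 = 288
288 = (2,0,0)_12 → 2³ + 0³ + 0³ = 8 + 0 + 0 = 8
8 = (8)_12 → 8³ = 512
512 = (3,6,8)_12 → 3³ + 6³ + 8³ = 27 + 216 + 512 = 755
755 = (5,2,11)_12 → 5³ + 2³ + 11³ = 125 + 8 + 1331 = 1464
1464 = (10,2,0)_12 → 10³ + 2³ + 0³ = 1000 + 8 + 0 = 1008
1008 = (7,0,0)_12 → 7³ + 0³ + 0³ = 343 + 0 + 0 = 343
343 = (2,4,7)_12 → 2³ + 4³ + 7³ = 8 + 64 + 343 = 415
415 = (2,10,7)_12 → 2³ + 10³ + 7³ = 8 + 1000 + 343 = 1351
1351 = (9,4,7)_12 → 9³ + 4³ + 7³ = 729 + 64 + 343 = 1136
1136 = (7,10,8)_12 → 7³ + 10³ + 8³ = 343 + 1000 + 512 = 1855
1855 = (1,0,10,7)_12 → 1³ + 0³ + 10³ + 7³ = 1 + 0 + 1000 + 343 = 1344
1344 = (9,4,0)_12 → 9³ + 4³ + 0³ = 729 + 64 + 0 = 793  — 793 repeats.
That took 15 steps.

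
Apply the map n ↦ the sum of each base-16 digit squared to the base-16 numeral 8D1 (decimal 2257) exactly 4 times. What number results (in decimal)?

2257 = (8,13,1)_16 → 8² + 13² + 1² = 64 + 169 + 1 = 234
234 = (14,10)_16 → 14² + 10² = 196 + 100 = 296
296 = (1,2,8)_16 → 1² + 2² + 8² = 1 + 4 + 64 = 69
69 = (4,5)_16 → 4² + 5² = 16 + 25 = 41

41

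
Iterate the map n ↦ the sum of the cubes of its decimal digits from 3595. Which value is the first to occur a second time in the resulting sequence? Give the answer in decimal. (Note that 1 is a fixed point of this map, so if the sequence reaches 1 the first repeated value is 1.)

217

3595 → 3³ + 5³ + 9³ + 5³ = 27 + 125 + 729 + 125 = 1006
1006 → 1³ + 0³ + 0³ + 6³ = 1 + 0 + 0 + 216 = 217
217 → 2³ + 1³ + 7³ = 8 + 1 + 343 = 352
352 → 3³ + 5³ + 2³ = 27 + 125 + 8 = 160
160 → 1³ + 6³ + 0³ = 1 + 216 + 0 = 217  — 217 already appeared earlier.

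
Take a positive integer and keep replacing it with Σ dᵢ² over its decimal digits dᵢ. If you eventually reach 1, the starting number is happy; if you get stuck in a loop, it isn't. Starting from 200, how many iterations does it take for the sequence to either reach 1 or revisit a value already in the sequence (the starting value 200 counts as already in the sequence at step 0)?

9

200 → 2² + 0² + 0² = 4
4 → 4² = 16
16 → 1² + 6² = 37
37 → 3² + 7² = 58
58 → 5² + 8² = 89
89 → 8² + 9² = 145
145 → 1² + 4² + 5² = 42
42 → 4² + 2² = 20
20 → 2² + 0² = 4  — 4 repeats.
That took 9 steps.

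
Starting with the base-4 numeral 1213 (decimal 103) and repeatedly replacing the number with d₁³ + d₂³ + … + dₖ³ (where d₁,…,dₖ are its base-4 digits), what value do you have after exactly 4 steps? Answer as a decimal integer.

103 = (1,2,1,3)_4 → 1³ + 2³ + 1³ + 3³ = 1 + 8 + 1 + 27 = 37
37 = (2,1,1)_4 → 2³ + 1³ + 1³ = 8 + 1 + 1 = 10
10 = (2,2)_4 → 2³ + 2³ = 8 + 8 = 16
16 = (1,0,0)_4 → 1³ + 0³ + 0³ = 1 + 0 + 0 = 1

1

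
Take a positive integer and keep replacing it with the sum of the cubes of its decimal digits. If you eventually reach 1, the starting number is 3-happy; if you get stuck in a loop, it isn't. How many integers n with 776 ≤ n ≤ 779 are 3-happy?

776: 776 → 902 → 737 → 713 → 371 → 371  (repeats 371)
777: 777 → 1029 → 738 → 882 → 1032 → 36 → 243 → 99 → 1458 → 702 → 351 → 153 → 153  (repeats 153)
778: 778 → 1198 → 1243 → 100 → 1  (reaches 1)
779: 779 → 1415 → 191 → 731 → 371 → 371  (repeats 371)
3-happy: 778

1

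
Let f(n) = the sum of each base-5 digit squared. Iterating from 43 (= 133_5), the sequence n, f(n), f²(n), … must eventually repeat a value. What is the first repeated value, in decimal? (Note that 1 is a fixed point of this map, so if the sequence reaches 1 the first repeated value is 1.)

43 = (1,3,3)_5 → 1² + 3² + 3² = 19
19 = (3,4)_5 → 3² + 4² = 25
25 = (1,0,0)_5 → 1² + 0² + 0² = 1  — reached the fixed point 1.
1 → 1, so 1 is the first repeated value.

1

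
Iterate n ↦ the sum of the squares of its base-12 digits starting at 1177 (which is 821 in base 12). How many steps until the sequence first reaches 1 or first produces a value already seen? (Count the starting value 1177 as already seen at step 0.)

1177 = (8,2,1)_12 → 69
69 = (5,9)_12 → 106
106 = (8,10)_12 → 164
164 = (1,1,8)_12 → 66
66 = (5,6)_12 → 61
61 = (5,1)_12 → 26
26 = (2,2)_12 → 8
8 = (8)_12 → 64
64 = (5,4)_12 → 41
41 = (3,5)_12 → 34
34 = (2,10)_12 → 104
104 = (8,8)_12 → 128
128 = (10,8)_12 → 164  — 164 repeats.
That took 13 steps.

13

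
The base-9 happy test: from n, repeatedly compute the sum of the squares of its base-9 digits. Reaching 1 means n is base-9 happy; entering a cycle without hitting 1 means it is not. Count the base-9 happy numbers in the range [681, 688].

1

681: 681 → 109 → 11 → 5 → 25 → 53 → 89 → 65 → 53  (repeats 53)
682: 682 → 122 → 42 → 52 → 74 → 68 → 74  (repeats 74)
683: 683 → 137 → 41 → 41  (repeats 41)
684: 684 → 80 → 128 → 30 → 18 → 4 → 16 → 50 → 50  (repeats 50)
685: 685 → 81 → 1  (reaches 1)
686: 686 → 84 → 10 → 2 → 4 → 16 → 50 → 50  (repeats 50)
687: 687 → 89 → 65 → 53 → 89  (repeats 89)
688: 688 → 96 → 38 → 20 → 8 → 64 → 50 → 50  (repeats 50)
base-9 happy: 685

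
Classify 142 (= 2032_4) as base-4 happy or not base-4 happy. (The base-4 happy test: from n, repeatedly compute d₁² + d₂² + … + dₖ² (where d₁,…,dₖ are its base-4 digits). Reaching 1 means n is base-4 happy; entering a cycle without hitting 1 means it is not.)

142 = (2,0,3,2)_4 → 2² + 0² + 3² + 2² = 17
17 = (1,0,1)_4 → 1² + 0² + 1² = 2
2 = (2)_4 → 2² = 4
4 = (1,0)_4 → 1² + 0² = 1  — reached 1.

base-4 happy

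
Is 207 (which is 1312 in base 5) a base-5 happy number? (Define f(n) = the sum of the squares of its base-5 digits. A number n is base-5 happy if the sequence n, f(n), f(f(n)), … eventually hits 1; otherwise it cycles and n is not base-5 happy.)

not base-5 happy

207 = (1,3,1,2)_5 → 1² + 3² + 1² + 2² = 15
15 = (3,0)_5 → 3² + 0² = 9
9 = (1,4)_5 → 1² + 4² = 17
17 = (3,2)_5 → 3² + 2² = 13
13 = (2,3)_5 → 2² + 3² = 13  — 13 already seen; the sequence cycles without reaching 1.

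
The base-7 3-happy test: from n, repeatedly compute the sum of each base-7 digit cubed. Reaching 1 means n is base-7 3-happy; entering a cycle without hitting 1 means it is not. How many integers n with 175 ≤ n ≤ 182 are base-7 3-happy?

1

175: 175 → 91 → 217 → 91  (repeats 91)
176: 176 → 92 → 218 → 92  (repeats 92)
177: 177 → 99 → 9 → 9  (repeats 9)
178: 178 → 118 → 232 → 190 → 244 → 496 → 244  (repeats 244)
179: 179 → 155 → 29 → 65 → 17 → 35 → 125 → 251 → 341 → 557 → 137 → 197 → 65  (repeats 65)
180: 180 → 216 → 288 → 342 → 648 → 282 → 258 → 342  (repeats 342)
181: 181 → 307 → 433 → 343 → 1  (reaches 1)
182: 182 → 152 → 152  (repeats 152)
base-7 3-happy: 181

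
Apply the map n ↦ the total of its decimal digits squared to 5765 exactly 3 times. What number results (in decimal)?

34

5765 → 5² + 7² + 6² + 5² = 135
135 → 1² + 3² + 5² = 35
35 → 3² + 5² = 34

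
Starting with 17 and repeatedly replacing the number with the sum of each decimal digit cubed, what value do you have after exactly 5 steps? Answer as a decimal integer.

17 → 1³ + 7³ = 1 + 343 = 344
344 → 3³ + 4³ + 4³ = 27 + 64 + 64 = 155
155 → 1³ + 5³ + 5³ = 1 + 125 + 125 = 251
251 → 2³ + 5³ + 1³ = 8 + 125 + 1 = 134
134 → 1³ + 3³ + 4³ = 1 + 27 + 64 = 92

92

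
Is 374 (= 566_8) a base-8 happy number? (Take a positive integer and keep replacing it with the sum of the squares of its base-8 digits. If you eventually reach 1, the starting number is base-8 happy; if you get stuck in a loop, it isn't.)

374 = (5,6,6)_8 → 5² + 6² + 6² = 25 + 36 + 36 = 97
97 = (1,4,1)_8 → 1² + 4² + 1² = 1 + 16 + 1 = 18
18 = (2,2)_8 → 2² + 2² = 4 + 4 = 8
8 = (1,0)_8 → 1² + 0² = 1 + 0 = 1  — reached 1.

base-8 happy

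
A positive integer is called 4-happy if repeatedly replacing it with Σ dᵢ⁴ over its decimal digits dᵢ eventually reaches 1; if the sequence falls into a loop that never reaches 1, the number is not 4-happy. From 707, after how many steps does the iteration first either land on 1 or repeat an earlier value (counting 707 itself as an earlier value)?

707 → 7⁴ + 0⁴ + 7⁴ = 2401 + 0 + 2401 = 4802
4802 → 4⁴ + 8⁴ + 0⁴ + 2⁴ = 256 + 4096 + 0 + 16 = 4368
4368 → 4⁴ + 3⁴ + 6⁴ + 8⁴ = 256 + 81 + 1296 + 4096 = 5729
5729 → 5⁴ + 7⁴ + 2⁴ + 9⁴ = 625 + 2401 + 16 + 6561 = 9603
9603 → 9⁴ + 6⁴ + 0⁴ + 3⁴ = 6561 + 1296 + 0 + 81 = 7938
7938 → 7⁴ + 9⁴ + 3⁴ + 8⁴ = 2401 + 6561 + 81 + 4096 = 13139
13139 → 1⁴ + 3⁴ + 1⁴ + 3⁴ + 9⁴ = 1 + 81 + 1 + 81 + 6561 = 6725
6725 → 6⁴ + 7⁴ + 2⁴ + 5⁴ = 1296 + 2401 + 16 + 625 = 4338
4338 → 4⁴ + 3⁴ + 3⁴ + 8⁴ = 256 + 81 + 81 + 4096 = 4514
4514 → 4⁴ + 5⁴ + 1⁴ + 4⁴ = 256 + 625 + 1 + 256 = 1138
1138 → 1⁴ + 1⁴ + 3⁴ + 8⁴ = 1 + 1 + 81 + 4096 = 4179
4179 → 4⁴ + 1⁴ + 7⁴ + 9⁴ = 256 + 1 + 2401 + 6561 = 9219
9219 → 9⁴ + 2⁴ + 1⁴ + 9⁴ = 6561 + 16 + 1 + 6561 = 13139  — 13139 repeats.
That took 13 steps.

13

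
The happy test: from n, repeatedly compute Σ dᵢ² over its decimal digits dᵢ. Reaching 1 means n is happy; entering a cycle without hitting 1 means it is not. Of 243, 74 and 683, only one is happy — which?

243: 243 → 29 → 85 → 89 → 145 → 42 → 20 → 4 → 16 → 37 → 58 → 89  — repeats 89 (not happy)
74: 74 → 65 → 61 → 37 → 58 → 89 → 145 → 42 → 20 → 4 → 16 → 37  — repeats 37 (not happy)
683: 683 → 109 → 82 → 68 → 100 → 1  — reaches 1 (happy)

683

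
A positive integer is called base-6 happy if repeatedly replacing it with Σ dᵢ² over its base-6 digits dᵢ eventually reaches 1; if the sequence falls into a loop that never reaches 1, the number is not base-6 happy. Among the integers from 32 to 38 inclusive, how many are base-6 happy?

1

32: 32 → 29 → 41 → 26 → 20 → 13 → 5 → 25 → 17 → 29  — not base-6 happy
33: 33 → 34 → 41 → 26 → 20 → 13 → 5 → 25 → 17 → 29 → 41  — not base-6 happy
34: 34 → 41 → 26 → 20 → 13 → 5 → 25 → 17 → 29 → 41  — not base-6 happy
35: 35 → 50 → 9 → 10 → 17 → 29 → 41 → 26 → 20 → 13 → 5 → 25 → 17  — not base-6 happy
36: 36 → 1  — base-6 happy
37: 37 → 2 → 4 → 16 → 20 → 13 → 5 → 25 → 17 → 29 → 41 → 26 → 20  — not base-6 happy
38: 38 → 5 → 25 → 17 → 29 → 41 → 26 → 20 → 13 → 5  — not base-6 happy
base-6 happy: 36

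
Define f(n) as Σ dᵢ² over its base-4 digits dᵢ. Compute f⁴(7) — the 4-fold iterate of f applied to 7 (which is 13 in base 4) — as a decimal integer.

7 = (1,3)_4 → 1² + 3² = 1 + 9 = 10
10 = (2,2)_4 → 2² + 2² = 4 + 4 = 8
8 = (2,0)_4 → 2² + 0² = 4 + 0 = 4
4 = (1,0)_4 → 1² + 0² = 1 + 0 = 1

1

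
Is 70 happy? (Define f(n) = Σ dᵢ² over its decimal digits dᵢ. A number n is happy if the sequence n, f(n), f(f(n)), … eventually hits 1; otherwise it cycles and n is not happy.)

happy

70 → 7² + 0² = 49
49 → 4² + 9² = 97
97 → 9² + 7² = 130
130 → 1² + 3² + 0² = 10
10 → 1² + 0² = 1  — reached 1.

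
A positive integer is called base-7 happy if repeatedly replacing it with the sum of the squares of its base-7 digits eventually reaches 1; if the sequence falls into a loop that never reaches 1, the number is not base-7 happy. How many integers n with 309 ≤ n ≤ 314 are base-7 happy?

1

309: 309 → 41 → 61 → 27 → 45 → 45  (repeats 45)
310: 310 → 44 → 40 → 50 → 2 → 4 → 16 → 8 → 2  (repeats 2)
311: 311 → 49 → 1  (reaches 1)
312: 312 → 56 → 2 → 4 → 16 → 8 → 2  (repeats 2)
313: 313 → 65 → 9 → 5 → 25 → 25  (repeats 25)
314: 314 → 76 → 46 → 52 → 10 → 10  (repeats 10)
base-7 happy: 311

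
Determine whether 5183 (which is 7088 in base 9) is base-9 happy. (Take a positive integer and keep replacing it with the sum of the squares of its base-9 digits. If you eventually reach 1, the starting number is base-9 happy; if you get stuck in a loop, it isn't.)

5183 = (7,0,8,8)_9 → 177
177 = (2,1,6)_9 → 41
41 = (4,5)_9 → 41  — 41 already seen; the sequence cycles without reaching 1.

not base-9 happy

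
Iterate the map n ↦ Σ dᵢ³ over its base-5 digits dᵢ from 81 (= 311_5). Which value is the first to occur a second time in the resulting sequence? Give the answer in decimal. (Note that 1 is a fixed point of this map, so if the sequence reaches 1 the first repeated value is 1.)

65

81 = (3,1,1)_5 → 3³ + 1³ + 1³ = 29
29 = (1,0,4)_5 → 1³ + 0³ + 4³ = 65
65 = (2,3,0)_5 → 2³ + 3³ + 0³ = 35
35 = (1,2,0)_5 → 1³ + 2³ + 0³ = 9
9 = (1,4)_5 → 1³ + 4³ = 65  — 65 already appeared earlier.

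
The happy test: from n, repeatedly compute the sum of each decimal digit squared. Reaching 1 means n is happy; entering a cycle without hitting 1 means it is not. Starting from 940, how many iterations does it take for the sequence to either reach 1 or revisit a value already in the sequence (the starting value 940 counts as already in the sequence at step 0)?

4

940 → 9² + 4² + 0² = 81 + 16 + 0 = 97
97 → 9² + 7² = 81 + 49 = 130
130 → 1² + 3² + 0² = 1 + 9 + 0 = 10
10 → 1² + 0² = 1 + 0 = 1  — reached 1.
That took 4 steps.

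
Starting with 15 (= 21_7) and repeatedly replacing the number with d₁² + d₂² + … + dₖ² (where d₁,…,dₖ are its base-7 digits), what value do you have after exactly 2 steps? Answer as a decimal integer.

15 = (2,1)_7 → 2² + 1² = 4 + 1 = 5
5 = (5)_7 → 5² = 25

25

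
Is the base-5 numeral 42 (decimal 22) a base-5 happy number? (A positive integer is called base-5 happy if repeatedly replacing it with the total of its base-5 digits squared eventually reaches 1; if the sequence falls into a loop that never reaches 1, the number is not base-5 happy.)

not base-5 happy

22 = (4,2)_5 → 4² + 2² = 20
20 = (4,0)_5 → 4² + 0² = 16
16 = (3,1)_5 → 3² + 1² = 10
10 = (2,0)_5 → 2² + 0² = 4
4 = (4)_5 → 4² = 16  — 16 already seen; the sequence cycles without reaching 1.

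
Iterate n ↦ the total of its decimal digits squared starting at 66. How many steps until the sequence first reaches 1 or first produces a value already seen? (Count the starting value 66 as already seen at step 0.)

15

66 → 72
72 → 53
53 → 34
34 → 25
25 → 29
29 → 85
85 → 89
89 → 145
145 → 42
42 → 20
20 → 4
4 → 16
16 → 37
37 → 58
58 → 89  — 89 repeats.
That took 15 steps.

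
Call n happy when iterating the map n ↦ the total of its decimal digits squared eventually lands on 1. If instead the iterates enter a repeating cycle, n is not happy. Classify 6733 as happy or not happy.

happy

6733 → 103
103 → 10
10 → 1  — reached 1.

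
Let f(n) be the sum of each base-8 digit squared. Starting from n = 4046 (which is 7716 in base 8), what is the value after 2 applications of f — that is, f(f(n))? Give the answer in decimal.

4046 = (7,7,1,6)_8 → 7² + 7² + 1² + 6² = 49 + 49 + 1 + 36 = 135
135 = (2,0,7)_8 → 2² + 0² + 7² = 4 + 0 + 49 = 53

53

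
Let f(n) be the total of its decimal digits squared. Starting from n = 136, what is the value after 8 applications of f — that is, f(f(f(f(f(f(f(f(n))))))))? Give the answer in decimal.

136 → 46
46 → 52
52 → 29
29 → 85
85 → 89
89 → 145
145 → 42
42 → 20

20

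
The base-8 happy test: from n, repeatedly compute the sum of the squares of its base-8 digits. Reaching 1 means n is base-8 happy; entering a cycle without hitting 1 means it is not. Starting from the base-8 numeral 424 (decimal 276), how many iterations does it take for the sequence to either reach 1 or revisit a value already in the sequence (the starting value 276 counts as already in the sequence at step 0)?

276 = (4,2,4)_8 → 36
36 = (4,4)_8 → 32
32 = (4,0)_8 → 16
16 = (2,0)_8 → 4
4 = (4)_8 → 16  — 16 repeats.
That took 5 steps.

5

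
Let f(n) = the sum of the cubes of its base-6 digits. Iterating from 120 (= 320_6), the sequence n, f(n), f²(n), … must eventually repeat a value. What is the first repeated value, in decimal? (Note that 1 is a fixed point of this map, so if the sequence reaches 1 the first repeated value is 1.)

190

120 = (3,2,0)_6 → 35
35 = (5,5)_6 → 250
250 = (1,0,5,4)_6 → 190
190 = (5,1,4)_6 → 190  — 190 already appeared earlier.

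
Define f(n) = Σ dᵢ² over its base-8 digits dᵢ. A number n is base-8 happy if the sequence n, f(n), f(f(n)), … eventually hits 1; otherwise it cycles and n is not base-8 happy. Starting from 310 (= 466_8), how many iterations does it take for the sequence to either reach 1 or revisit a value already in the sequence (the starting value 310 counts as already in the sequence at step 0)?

310 = (4,6,6)_8 → 4² + 6² + 6² = 16 + 36 + 36 = 88
88 = (1,3,0)_8 → 1² + 3² + 0² = 1 + 9 + 0 = 10
10 = (1,2)_8 → 1² + 2² = 1 + 4 = 5
5 = (5)_8 → 5² = 25
25 = (3,1)_8 → 3² + 1² = 9 + 1 = 10  — 10 repeats.
That took 5 steps.

5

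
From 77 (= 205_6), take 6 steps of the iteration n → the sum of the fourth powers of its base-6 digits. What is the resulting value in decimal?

77 = (2,0,5)_6 → 2⁴ + 0⁴ + 5⁴ = 16 + 0 + 625 = 641
641 = (2,5,4,5)_6 → 2⁴ + 5⁴ + 4⁴ + 5⁴ = 16 + 625 + 256 + 625 = 1522
1522 = (1,1,0,1,4)_6 → 1⁴ + 1⁴ + 0⁴ + 1⁴ + 4⁴ = 1 + 1 + 0 + 1 + 256 = 259
259 = (1,1,1,1)_6 → 1⁴ + 1⁴ + 1⁴ + 1⁴ = 1 + 1 + 1 + 1 = 4
4 = (4)_6 → 4⁴ = 256
256 = (1,1,0,4)_6 → 1⁴ + 1⁴ + 0⁴ + 4⁴ = 1 + 1 + 0 + 256 = 258

258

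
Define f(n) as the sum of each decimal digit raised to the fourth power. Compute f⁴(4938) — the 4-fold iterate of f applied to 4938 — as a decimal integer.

7203

4938 → 4⁴ + 9⁴ + 3⁴ + 8⁴ = 10994
10994 → 1⁴ + 0⁴ + 9⁴ + 9⁴ + 4⁴ = 13379
13379 → 1⁴ + 3⁴ + 3⁴ + 7⁴ + 9⁴ = 9125
9125 → 9⁴ + 1⁴ + 2⁴ + 5⁴ = 7203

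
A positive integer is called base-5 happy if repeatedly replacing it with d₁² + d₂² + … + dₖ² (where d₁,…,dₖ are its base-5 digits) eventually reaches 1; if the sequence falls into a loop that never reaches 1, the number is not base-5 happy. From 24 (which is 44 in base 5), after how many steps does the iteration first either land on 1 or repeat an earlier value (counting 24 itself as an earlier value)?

7

24 = (4,4)_5 → 4² + 4² = 16 + 16 = 32
32 = (1,1,2)_5 → 1² + 1² + 2² = 1 + 1 + 4 = 6
6 = (1,1)_5 → 1² + 1² = 1 + 1 = 2
2 = (2)_5 → 2² = 4
4 = (4)_5 → 4² = 16
16 = (3,1)_5 → 3² + 1² = 9 + 1 = 10
10 = (2,0)_5 → 2² + 0² = 4 + 0 = 4  — 4 repeats.
That took 7 steps.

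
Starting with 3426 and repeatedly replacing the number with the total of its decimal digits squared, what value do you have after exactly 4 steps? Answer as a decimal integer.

3426 → 3² + 4² + 2² + 6² = 9 + 16 + 4 + 36 = 65
65 → 6² + 5² = 36 + 25 = 61
61 → 6² + 1² = 36 + 1 = 37
37 → 3² + 7² = 9 + 49 = 58

58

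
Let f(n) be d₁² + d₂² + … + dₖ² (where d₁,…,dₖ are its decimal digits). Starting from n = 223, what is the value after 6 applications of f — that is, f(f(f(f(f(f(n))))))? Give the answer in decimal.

89

223 → 2² + 2² + 3² = 17
17 → 1² + 7² = 50
50 → 5² + 0² = 25
25 → 2² + 5² = 29
29 → 2² + 9² = 85
85 → 8² + 5² = 89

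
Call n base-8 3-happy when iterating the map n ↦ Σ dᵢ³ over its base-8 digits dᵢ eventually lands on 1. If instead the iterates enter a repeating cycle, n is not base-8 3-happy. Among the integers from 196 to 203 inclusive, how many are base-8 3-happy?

196: 196 → 91 → 55 → 559 → 469 → 476 → 434 → 440 → 559  — not base-8 3-happy
197: 197 → 152 → 35 → 91 → 55 → 559 → 469 → 476 → 434 → 440 → 559  — not base-8 3-happy
198: 198 → 243 → 270 → 281 → 92 → 92  — not base-8 3-happy
199: 199 → 370 → 349 → 277 → 197 → 152 → 35 → 91 → 55 → 559 → 469 → 476 → 434 → 440 → 559  — not base-8 3-happy
200: 200 → 28 → 91 → 55 → 559 → 469 → 476 → 434 → 440 → 559  — not base-8 3-happy
201: 201 → 29 → 152 → 35 → 91 → 55 → 559 → 469 → 476 → 434 → 440 → 559  — not base-8 3-happy
202: 202 → 36 → 128 → 8 → 1  — base-8 3-happy
203: 203 → 55 → 559 → 469 → 476 → 434 → 440 → 559  — not base-8 3-happy
base-8 3-happy: 202

1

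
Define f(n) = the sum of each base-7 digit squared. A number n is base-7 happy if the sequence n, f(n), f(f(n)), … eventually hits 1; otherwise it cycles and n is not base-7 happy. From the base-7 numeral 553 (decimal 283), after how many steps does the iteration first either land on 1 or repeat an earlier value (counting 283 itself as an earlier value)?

7

283 = (5,5,3)_7 → 5² + 5² + 3² = 59
59 = (1,1,3)_7 → 1² + 1² + 3² = 11
11 = (1,4)_7 → 1² + 4² = 17
17 = (2,3)_7 → 2² + 3² = 13
13 = (1,6)_7 → 1² + 6² = 37
37 = (5,2)_7 → 5² + 2² = 29
29 = (4,1)_7 → 4² + 1² = 17  — 17 repeats.
That took 7 steps.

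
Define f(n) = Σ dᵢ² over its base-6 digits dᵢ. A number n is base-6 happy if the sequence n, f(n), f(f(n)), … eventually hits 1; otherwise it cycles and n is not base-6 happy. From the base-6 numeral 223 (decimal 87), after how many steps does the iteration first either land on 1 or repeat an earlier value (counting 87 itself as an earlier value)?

9

87 = (2,2,3)_6 → 2² + 2² + 3² = 4 + 4 + 9 = 17
17 = (2,5)_6 → 2² + 5² = 4 + 25 = 29
29 = (4,5)_6 → 4² + 5² = 16 + 25 = 41
41 = (1,0,5)_6 → 1² + 0² + 5² = 1 + 0 + 25 = 26
26 = (4,2)_6 → 4² + 2² = 16 + 4 = 20
20 = (3,2)_6 → 3² + 2² = 9 + 4 = 13
13 = (2,1)_6 → 2² + 1² = 4 + 1 = 5
5 = (5)_6 → 5² = 25
25 = (4,1)_6 → 4² + 1² = 16 + 1 = 17  — 17 repeats.
That took 9 steps.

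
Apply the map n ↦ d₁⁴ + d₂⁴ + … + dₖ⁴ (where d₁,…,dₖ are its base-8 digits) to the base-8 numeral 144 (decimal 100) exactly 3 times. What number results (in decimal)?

100 = (1,4,4)_8 → 1⁴ + 4⁴ + 4⁴ = 513
513 = (1,0,0,1)_8 → 1⁴ + 0⁴ + 0⁴ + 1⁴ = 2
2 = (2)_8 → 2⁴ = 16

16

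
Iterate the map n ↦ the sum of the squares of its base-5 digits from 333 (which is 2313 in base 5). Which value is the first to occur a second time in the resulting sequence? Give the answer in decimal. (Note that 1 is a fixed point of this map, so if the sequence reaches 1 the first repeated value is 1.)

333 = (2,3,1,3)_5 → 23
23 = (4,3)_5 → 25
25 = (1,0,0)_5 → 1  — reached the fixed point 1.
1 → 1, so 1 is the first repeated value.

1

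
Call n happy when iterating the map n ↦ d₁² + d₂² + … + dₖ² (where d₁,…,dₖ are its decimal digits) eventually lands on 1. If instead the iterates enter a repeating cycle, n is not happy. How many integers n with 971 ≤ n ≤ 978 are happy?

971: 971 → 131 → 11 → 2 → 4 → 16 → 37 → 58 → 89 → 145 → 42 → 20 → 4  (repeats 4)
972: 972 → 134 → 26 → 40 → 16 → 37 → 58 → 89 → 145 → 42 → 20 → 4 → 16  (repeats 16)
973: 973 → 139 → 91 → 82 → 68 → 100 → 1  (reaches 1)
974: 974 → 146 → 53 → 34 → 25 → 29 → 85 → 89 → 145 → 42 → 20 → 4 → 16 → 37 → 58 → 89  (repeats 89)
975: 975 → 155 → 51 → 26 → 40 → 16 → 37 → 58 → 89 → 145 → 42 → 20 → 4 → 16  (repeats 16)
976: 976 → 166 → 73 → 58 → 89 → 145 → 42 → 20 → 4 → 16 → 37 → 58  (repeats 58)
977: 977 → 179 → 131 → 11 → 2 → 4 → 16 → 37 → 58 → 89 → 145 → 42 → 20 → 4  (repeats 4)
978: 978 → 194 → 98 → 145 → 42 → 20 → 4 → 16 → 37 → 58 → 89 → 145  (repeats 145)
happy: 973

1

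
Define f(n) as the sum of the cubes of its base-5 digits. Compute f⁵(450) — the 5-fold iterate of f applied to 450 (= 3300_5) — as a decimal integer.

28

450 = (3,3,0,0)_5 → 3³ + 3³ + 0³ + 0³ = 54
54 = (2,0,4)_5 → 2³ + 0³ + 4³ = 72
72 = (2,4,2)_5 → 2³ + 4³ + 2³ = 80
80 = (3,1,0)_5 → 3³ + 1³ + 0³ = 28
28 = (1,0,3)_5 → 1³ + 0³ + 3³ = 28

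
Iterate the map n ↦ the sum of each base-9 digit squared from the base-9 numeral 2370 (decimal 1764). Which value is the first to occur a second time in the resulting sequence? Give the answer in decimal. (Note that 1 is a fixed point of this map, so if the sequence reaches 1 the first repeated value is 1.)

1764 = (2,3,7,0)_9 → 2² + 3² + 7² + 0² = 62
62 = (6,8)_9 → 6² + 8² = 100
100 = (1,2,1)_9 → 1² + 2² + 1² = 6
6 = (6)_9 → 6² = 36
36 = (4,0)_9 → 4² + 0² = 16
16 = (1,7)_9 → 1² + 7² = 50
50 = (5,5)_9 → 5² + 5² = 50  — 50 already appeared earlier.

50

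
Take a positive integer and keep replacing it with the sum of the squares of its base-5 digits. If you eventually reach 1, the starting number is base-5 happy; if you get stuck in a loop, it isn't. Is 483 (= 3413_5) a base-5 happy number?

483 = (3,4,1,3)_5 → 3² + 4² + 1² + 3² = 35
35 = (1,2,0)_5 → 1² + 2² + 0² = 5
5 = (1,0)_5 → 1² + 0² = 1  — reached 1.

base-5 happy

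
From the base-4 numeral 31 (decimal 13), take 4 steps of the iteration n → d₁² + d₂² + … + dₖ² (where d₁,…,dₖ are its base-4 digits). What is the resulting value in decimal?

1

13 = (3,1)_4 → 10
10 = (2,2)_4 → 8
8 = (2,0)_4 → 4
4 = (1,0)_4 → 1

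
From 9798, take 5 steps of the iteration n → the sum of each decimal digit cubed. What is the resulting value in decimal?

1458

9798 → 9³ + 7³ + 9³ + 8³ = 729 + 343 + 729 + 512 = 2313
2313 → 2³ + 3³ + 1³ + 3³ = 8 + 27 + 1 + 27 = 63
63 → 6³ + 3³ = 216 + 27 = 243
243 → 2³ + 4³ + 3³ = 8 + 64 + 27 = 99
99 → 9³ + 9³ = 729 + 729 = 1458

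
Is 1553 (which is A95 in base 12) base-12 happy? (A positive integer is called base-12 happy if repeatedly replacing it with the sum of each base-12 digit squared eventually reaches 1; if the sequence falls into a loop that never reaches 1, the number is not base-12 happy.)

not base-12 happy

1553 = (10,9,5)_12 → 10² + 9² + 5² = 206
206 = (1,5,2)_12 → 1² + 5² + 2² = 30
30 = (2,6)_12 → 2² + 6² = 40
40 = (3,4)_12 → 3² + 4² = 25
25 = (2,1)_12 → 2² + 1² = 5
5 = (5)_12 → 5² = 25  — 25 already seen; the sequence cycles without reaching 1.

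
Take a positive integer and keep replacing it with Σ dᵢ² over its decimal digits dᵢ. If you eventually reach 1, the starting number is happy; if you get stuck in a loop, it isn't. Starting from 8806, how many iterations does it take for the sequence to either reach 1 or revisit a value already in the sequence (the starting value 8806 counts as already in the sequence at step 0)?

8806 → 8² + 8² + 0² + 6² = 64 + 64 + 0 + 36 = 164
164 → 1² + 6² + 4² = 1 + 36 + 16 = 53
53 → 5² + 3² = 25 + 9 = 34
34 → 3² + 4² = 9 + 16 = 25
25 → 2² + 5² = 4 + 25 = 29
29 → 2² + 9² = 4 + 81 = 85
85 → 8² + 5² = 64 + 25 = 89
89 → 8² + 9² = 64 + 81 = 145
145 → 1² + 4² + 5² = 1 + 16 + 25 = 42
42 → 4² + 2² = 16 + 4 = 20
20 → 2² + 0² = 4 + 0 = 4
4 → 4² = 16
16 → 1² + 6² = 1 + 36 = 37
37 → 3² + 7² = 9 + 49 = 58
58 → 5² + 8² = 25 + 64 = 89  — 89 repeats.
That took 15 steps.

15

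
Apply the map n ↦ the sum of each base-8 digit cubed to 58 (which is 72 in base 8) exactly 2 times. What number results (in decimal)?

58 = (7,2)_8 → 7³ + 2³ = 343 + 8 = 351
351 = (5,3,7)_8 → 5³ + 3³ + 7³ = 125 + 27 + 343 = 495

495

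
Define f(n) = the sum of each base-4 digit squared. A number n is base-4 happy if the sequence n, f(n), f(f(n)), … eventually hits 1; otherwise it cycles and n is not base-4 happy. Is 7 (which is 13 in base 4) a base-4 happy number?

7 = (1,3)_4 → 1² + 3² = 1 + 9 = 10
10 = (2,2)_4 → 2² + 2² = 4 + 4 = 8
8 = (2,0)_4 → 2² + 0² = 4 + 0 = 4
4 = (1,0)_4 → 1² + 0² = 1 + 0 = 1  — reached 1.

base-4 happy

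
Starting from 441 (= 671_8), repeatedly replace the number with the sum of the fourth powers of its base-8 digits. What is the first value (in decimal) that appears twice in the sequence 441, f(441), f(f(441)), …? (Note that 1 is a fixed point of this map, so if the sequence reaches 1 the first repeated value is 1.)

441 = (6,7,1)_8 → 6⁴ + 7⁴ + 1⁴ = 1296 + 2401 + 1 = 3698
3698 = (7,1,6,2)_8 → 7⁴ + 1⁴ + 6⁴ + 2⁴ = 2401 + 1 + 1296 + 16 = 3714
3714 = (7,2,0,2)_8 → 7⁴ + 2⁴ + 0⁴ + 2⁴ = 2401 + 16 + 0 + 16 = 2433
2433 = (4,6,0,1)_8 → 4⁴ + 6⁴ + 0⁴ + 1⁴ = 256 + 1296 + 0 + 1 = 1553
1553 = (3,0,2,1)_8 → 3⁴ + 0⁴ + 2⁴ + 1⁴ = 81 + 0 + 16 + 1 = 98
98 = (1,4,2)_8 → 1⁴ + 4⁴ + 2⁴ = 1 + 256 + 16 = 273
273 = (4,2,1)_8 → 4⁴ + 2⁴ + 1⁴ = 256 + 16 + 1 = 273  — 273 already appeared earlier.

273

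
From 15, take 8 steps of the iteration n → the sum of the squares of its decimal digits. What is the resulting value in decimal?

42

15 → 26
26 → 40
40 → 16
16 → 37
37 → 58
58 → 89
89 → 145
145 → 42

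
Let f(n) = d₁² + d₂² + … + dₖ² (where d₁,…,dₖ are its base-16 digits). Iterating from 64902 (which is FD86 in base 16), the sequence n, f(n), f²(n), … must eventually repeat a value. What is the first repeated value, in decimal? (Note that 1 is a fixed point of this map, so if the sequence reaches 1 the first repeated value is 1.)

146

64902 = (15,13,8,6)_16 → 494
494 = (1,14,14)_16 → 393
393 = (1,8,9)_16 → 146
146 = (9,2)_16 → 85
85 = (5,5)_16 → 50
50 = (3,2)_16 → 13
13 = (13)_16 → 169
169 = (10,9)_16 → 181
181 = (11,5)_16 → 146  — 146 already appeared earlier.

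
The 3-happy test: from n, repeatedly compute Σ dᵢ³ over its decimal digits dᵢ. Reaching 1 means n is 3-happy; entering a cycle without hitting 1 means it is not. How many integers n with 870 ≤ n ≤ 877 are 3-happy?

870: 870 → 855 → 762 → 567 → 684 → 792 → 1080 → 513 → 153 → 153  — not 3-happy
871: 871 → 856 → 853 → 664 → 496 → 1009 → 730 → 370 → 370  — not 3-happy
872: 872 → 863 → 755 → 593 → 881 → 1025 → 134 → 92 → 737 → 713 → 371 → 371  — not 3-happy
873: 873 → 882 → 1032 → 36 → 243 → 99 → 1458 → 702 → 351 → 153 → 153  — not 3-happy
874: 874 → 919 → 1459 → 919  — not 3-happy
875: 875 → 980 → 1241 → 74 → 407 → 407  — not 3-happy
876: 876 → 1071 → 345 → 216 → 225 → 141 → 66 → 432 → 99 → 1458 → 702 → 351 → 153 → 153  — not 3-happy
877: 877 → 1198 → 1243 → 100 → 1  — 3-happy
3-happy: 877

1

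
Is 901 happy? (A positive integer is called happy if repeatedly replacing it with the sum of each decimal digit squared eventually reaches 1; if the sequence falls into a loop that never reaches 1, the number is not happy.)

901 → 9² + 0² + 1² = 82
82 → 8² + 2² = 68
68 → 6² + 8² = 100
100 → 1² + 0² + 0² = 1  — reached 1.

happy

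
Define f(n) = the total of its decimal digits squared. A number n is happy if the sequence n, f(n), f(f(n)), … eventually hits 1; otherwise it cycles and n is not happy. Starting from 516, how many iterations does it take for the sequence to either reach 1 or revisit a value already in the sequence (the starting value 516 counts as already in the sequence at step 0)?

11

516 → 5² + 1² + 6² = 25 + 1 + 36 = 62
62 → 6² + 2² = 36 + 4 = 40
40 → 4² + 0² = 16 + 0 = 16
16 → 1² + 6² = 1 + 36 = 37
37 → 3² + 7² = 9 + 49 = 58
58 → 5² + 8² = 25 + 64 = 89
89 → 8² + 9² = 64 + 81 = 145
145 → 1² + 4² + 5² = 1 + 16 + 25 = 42
42 → 4² + 2² = 16 + 4 = 20
20 → 2² + 0² = 4 + 0 = 4
4 → 4² = 16  — 16 repeats.
That took 11 steps.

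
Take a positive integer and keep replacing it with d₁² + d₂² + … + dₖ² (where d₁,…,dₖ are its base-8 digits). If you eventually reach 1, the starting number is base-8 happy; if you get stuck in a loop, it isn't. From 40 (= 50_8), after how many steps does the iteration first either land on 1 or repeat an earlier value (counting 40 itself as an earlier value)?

4

40 = (5,0)_8 → 5² + 0² = 25 + 0 = 25
25 = (3,1)_8 → 3² + 1² = 9 + 1 = 10
10 = (1,2)_8 → 1² + 2² = 1 + 4 = 5
5 = (5)_8 → 5² = 25  — 25 repeats.
That took 4 steps.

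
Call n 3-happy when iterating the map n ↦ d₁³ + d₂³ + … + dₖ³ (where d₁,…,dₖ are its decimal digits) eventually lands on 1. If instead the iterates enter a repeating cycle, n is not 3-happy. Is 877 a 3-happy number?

877 → 1198
1198 → 1243
1243 → 100
100 → 1  — reached 1.

3-happy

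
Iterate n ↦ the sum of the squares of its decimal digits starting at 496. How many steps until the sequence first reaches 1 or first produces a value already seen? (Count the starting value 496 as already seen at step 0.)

6

496 → 4² + 9² + 6² = 16 + 81 + 36 = 133
133 → 1² + 3² + 3² = 1 + 9 + 9 = 19
19 → 1² + 9² = 1 + 81 = 82
82 → 8² + 2² = 64 + 4 = 68
68 → 6² + 8² = 36 + 64 = 100
100 → 1² + 0² + 0² = 1 + 0 + 0 = 1  — reached 1.
That took 6 steps.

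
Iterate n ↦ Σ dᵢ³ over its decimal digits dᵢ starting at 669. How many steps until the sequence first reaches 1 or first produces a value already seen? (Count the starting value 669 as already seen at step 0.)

13

669 → 6³ + 6³ + 9³ = 216 + 216 + 729 = 1161
1161 → 1³ + 1³ + 6³ + 1³ = 1 + 1 + 216 + 1 = 219
219 → 2³ + 1³ + 9³ = 8 + 1 + 729 = 738
738 → 7³ + 3³ + 8³ = 343 + 27 + 512 = 882
882 → 8³ + 8³ + 2³ = 512 + 512 + 8 = 1032
1032 → 1³ + 0³ + 3³ + 2³ = 1 + 0 + 27 + 8 = 36
36 → 3³ + 6³ = 27 + 216 = 243
243 → 2³ + 4³ + 3³ = 8 + 64 + 27 = 99
99 → 9³ + 9³ = 729 + 729 = 1458
1458 → 1³ + 4³ + 5³ + 8³ = 1 + 64 + 125 + 512 = 702
702 → 7³ + 0³ + 2³ = 343 + 0 + 8 = 351
351 → 3³ + 5³ + 1³ = 27 + 125 + 1 = 153
153 → 1³ + 5³ + 3³ = 1 + 125 + 27 = 153  — 153 repeats.
That took 13 steps.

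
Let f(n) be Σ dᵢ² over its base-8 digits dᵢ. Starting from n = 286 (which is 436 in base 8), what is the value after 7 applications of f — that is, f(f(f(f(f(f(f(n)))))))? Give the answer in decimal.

286 = (4,3,6)_8 → 4² + 3² + 6² = 61
61 = (7,5)_8 → 7² + 5² = 74
74 = (1,1,2)_8 → 1² + 1² + 2² = 6
6 = (6)_8 → 6² = 36
36 = (4,4)_8 → 4² + 4² = 32
32 = (4,0)_8 → 4² + 0² = 16
16 = (2,0)_8 → 2² + 0² = 4

4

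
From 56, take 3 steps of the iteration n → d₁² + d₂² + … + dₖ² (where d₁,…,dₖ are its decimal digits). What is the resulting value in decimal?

56 → 5² + 6² = 25 + 36 = 61
61 → 6² + 1² = 36 + 1 = 37
37 → 3² + 7² = 9 + 49 = 58

58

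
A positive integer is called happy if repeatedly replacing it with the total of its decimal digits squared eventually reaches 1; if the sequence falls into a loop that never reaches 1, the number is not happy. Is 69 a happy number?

not happy

69 → 6² + 9² = 117
117 → 1² + 1² + 7² = 51
51 → 5² + 1² = 26
26 → 2² + 6² = 40
40 → 4² + 0² = 16
16 → 1² + 6² = 37
37 → 3² + 7² = 58
58 → 5² + 8² = 89
89 → 8² + 9² = 145
145 → 1² + 4² + 5² = 42
42 → 4² + 2² = 20
20 → 2² + 0² = 4
4 → 4² = 16  — 16 already seen; the sequence cycles without reaching 1.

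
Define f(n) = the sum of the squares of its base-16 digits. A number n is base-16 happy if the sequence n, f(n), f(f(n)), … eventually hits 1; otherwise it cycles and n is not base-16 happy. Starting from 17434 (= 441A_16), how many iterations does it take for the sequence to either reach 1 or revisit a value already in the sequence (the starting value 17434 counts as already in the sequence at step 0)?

8

17434 = (4,4,1,10)_16 → 4² + 4² + 1² + 10² = 133
133 = (8,5)_16 → 8² + 5² = 89
89 = (5,9)_16 → 5² + 9² = 106
106 = (6,10)_16 → 6² + 10² = 136
136 = (8,8)_16 → 8² + 8² = 128
128 = (8,0)_16 → 8² + 0² = 64
64 = (4,0)_16 → 4² + 0² = 16
16 = (1,0)_16 → 1² + 0² = 1  — reached 1.
That took 8 steps.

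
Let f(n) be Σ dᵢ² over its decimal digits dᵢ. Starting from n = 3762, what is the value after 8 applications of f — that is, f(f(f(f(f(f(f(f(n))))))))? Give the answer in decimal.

3762 → 3² + 7² + 6² + 2² = 98
98 → 9² + 8² = 145
145 → 1² + 4² + 5² = 42
42 → 4² + 2² = 20
20 → 2² + 0² = 4
4 → 4² = 16
16 → 1² + 6² = 37
37 → 3² + 7² = 58

58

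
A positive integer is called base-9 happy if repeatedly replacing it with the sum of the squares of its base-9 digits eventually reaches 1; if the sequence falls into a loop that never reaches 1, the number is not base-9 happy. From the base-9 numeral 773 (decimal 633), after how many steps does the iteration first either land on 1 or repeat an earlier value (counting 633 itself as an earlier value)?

633 = (7,7,3)_9 → 107
107 = (1,2,8)_9 → 69
69 = (7,6)_9 → 85
85 = (1,0,4)_9 → 17
17 = (1,8)_9 → 65
65 = (7,2)_9 → 53
53 = (5,8)_9 → 89
89 = (1,0,8)_9 → 65  — 65 repeats.
That took 8 steps.

8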